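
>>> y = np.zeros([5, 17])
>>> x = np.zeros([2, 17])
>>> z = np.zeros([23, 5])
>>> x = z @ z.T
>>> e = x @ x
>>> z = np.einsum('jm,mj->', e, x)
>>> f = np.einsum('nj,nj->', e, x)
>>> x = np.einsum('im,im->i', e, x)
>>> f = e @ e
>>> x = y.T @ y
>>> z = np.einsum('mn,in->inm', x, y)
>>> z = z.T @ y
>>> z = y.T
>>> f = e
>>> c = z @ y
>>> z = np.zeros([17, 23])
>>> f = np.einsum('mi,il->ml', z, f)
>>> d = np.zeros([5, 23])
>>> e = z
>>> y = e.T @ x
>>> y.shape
(23, 17)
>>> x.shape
(17, 17)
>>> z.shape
(17, 23)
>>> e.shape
(17, 23)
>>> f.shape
(17, 23)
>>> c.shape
(17, 17)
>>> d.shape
(5, 23)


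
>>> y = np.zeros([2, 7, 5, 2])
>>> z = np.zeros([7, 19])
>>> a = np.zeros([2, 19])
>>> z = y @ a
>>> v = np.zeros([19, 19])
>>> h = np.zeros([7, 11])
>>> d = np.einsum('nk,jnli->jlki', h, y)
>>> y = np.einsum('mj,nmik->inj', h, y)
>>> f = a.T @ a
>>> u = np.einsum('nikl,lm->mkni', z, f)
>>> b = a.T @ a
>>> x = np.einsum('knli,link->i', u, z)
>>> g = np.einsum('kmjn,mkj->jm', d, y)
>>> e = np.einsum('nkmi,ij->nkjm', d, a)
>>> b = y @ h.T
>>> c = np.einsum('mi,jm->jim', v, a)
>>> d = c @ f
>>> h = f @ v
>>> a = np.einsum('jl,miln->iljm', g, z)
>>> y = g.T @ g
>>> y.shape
(5, 5)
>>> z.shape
(2, 7, 5, 19)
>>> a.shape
(7, 5, 11, 2)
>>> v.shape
(19, 19)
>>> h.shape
(19, 19)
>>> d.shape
(2, 19, 19)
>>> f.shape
(19, 19)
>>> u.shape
(19, 5, 2, 7)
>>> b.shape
(5, 2, 7)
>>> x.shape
(7,)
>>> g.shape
(11, 5)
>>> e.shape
(2, 5, 19, 11)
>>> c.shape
(2, 19, 19)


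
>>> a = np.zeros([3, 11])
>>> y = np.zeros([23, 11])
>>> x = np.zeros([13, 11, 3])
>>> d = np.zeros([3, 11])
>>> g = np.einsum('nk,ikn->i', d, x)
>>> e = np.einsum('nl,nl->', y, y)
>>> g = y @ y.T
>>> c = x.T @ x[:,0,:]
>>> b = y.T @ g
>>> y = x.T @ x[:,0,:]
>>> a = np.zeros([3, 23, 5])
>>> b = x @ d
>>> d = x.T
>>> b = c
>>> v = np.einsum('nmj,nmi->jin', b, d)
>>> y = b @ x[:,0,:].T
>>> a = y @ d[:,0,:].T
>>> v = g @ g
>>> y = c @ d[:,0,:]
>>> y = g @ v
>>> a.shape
(3, 11, 3)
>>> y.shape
(23, 23)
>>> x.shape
(13, 11, 3)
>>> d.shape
(3, 11, 13)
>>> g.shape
(23, 23)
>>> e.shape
()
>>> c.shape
(3, 11, 3)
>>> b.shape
(3, 11, 3)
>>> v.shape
(23, 23)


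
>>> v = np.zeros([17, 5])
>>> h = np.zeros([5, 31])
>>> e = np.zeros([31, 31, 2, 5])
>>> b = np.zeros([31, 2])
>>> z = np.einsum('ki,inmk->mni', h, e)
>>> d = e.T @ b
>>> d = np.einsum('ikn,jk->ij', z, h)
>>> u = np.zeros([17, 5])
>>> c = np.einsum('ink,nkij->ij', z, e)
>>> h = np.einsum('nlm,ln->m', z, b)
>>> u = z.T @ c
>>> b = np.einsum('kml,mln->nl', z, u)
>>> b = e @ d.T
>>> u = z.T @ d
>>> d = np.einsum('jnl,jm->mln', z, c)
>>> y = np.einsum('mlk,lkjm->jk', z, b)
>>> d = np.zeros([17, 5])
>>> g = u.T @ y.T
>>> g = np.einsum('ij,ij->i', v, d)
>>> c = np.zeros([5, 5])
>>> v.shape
(17, 5)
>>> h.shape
(31,)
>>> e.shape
(31, 31, 2, 5)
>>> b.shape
(31, 31, 2, 2)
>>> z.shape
(2, 31, 31)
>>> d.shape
(17, 5)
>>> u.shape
(31, 31, 5)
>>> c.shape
(5, 5)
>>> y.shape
(2, 31)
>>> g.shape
(17,)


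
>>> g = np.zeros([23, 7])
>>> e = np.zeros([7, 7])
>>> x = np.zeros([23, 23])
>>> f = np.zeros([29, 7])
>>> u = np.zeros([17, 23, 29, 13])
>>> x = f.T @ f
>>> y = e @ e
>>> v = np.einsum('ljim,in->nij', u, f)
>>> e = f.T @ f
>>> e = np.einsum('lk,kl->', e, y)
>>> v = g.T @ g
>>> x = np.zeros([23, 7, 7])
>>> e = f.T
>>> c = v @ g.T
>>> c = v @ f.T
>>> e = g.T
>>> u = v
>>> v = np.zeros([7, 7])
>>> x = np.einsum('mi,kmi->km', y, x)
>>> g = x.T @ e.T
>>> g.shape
(7, 7)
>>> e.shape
(7, 23)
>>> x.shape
(23, 7)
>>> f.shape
(29, 7)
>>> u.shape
(7, 7)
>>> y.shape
(7, 7)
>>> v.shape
(7, 7)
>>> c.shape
(7, 29)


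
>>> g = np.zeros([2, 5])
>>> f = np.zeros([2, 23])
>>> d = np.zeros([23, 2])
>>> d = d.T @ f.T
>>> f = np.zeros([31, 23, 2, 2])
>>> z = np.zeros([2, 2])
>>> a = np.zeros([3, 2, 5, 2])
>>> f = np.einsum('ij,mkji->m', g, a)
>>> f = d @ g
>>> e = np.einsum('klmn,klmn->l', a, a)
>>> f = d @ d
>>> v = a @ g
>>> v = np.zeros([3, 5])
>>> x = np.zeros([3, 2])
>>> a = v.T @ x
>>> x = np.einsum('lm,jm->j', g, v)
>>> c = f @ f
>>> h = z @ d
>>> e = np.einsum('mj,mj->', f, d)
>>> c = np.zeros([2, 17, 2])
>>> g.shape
(2, 5)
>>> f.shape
(2, 2)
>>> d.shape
(2, 2)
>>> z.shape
(2, 2)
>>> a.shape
(5, 2)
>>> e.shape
()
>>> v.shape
(3, 5)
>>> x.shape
(3,)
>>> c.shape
(2, 17, 2)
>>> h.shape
(2, 2)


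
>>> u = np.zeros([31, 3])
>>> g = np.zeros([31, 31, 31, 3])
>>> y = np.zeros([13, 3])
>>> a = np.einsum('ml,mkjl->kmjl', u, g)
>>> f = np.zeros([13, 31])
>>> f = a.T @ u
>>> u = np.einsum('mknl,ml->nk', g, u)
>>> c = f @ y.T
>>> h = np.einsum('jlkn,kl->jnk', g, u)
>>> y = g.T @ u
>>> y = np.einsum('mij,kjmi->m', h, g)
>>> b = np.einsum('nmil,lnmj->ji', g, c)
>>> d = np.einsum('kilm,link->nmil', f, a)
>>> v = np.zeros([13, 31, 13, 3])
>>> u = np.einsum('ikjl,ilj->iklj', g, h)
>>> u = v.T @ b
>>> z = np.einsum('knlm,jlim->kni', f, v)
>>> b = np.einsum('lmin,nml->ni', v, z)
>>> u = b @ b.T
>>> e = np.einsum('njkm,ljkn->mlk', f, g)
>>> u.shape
(3, 3)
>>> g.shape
(31, 31, 31, 3)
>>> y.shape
(31,)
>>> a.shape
(31, 31, 31, 3)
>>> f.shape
(3, 31, 31, 3)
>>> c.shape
(3, 31, 31, 13)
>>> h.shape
(31, 3, 31)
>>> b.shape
(3, 13)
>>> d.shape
(31, 3, 31, 31)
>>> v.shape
(13, 31, 13, 3)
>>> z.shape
(3, 31, 13)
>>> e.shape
(3, 31, 31)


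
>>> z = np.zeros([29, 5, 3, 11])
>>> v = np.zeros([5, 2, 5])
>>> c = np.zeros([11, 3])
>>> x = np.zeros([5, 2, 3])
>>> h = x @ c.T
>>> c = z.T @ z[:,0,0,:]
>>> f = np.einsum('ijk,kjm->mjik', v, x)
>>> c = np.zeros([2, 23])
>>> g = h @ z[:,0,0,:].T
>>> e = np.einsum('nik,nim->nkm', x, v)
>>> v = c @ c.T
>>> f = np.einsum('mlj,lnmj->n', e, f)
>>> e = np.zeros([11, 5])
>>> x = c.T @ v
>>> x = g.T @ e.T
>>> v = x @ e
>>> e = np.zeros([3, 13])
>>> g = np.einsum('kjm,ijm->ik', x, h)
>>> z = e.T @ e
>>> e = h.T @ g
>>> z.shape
(13, 13)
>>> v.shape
(29, 2, 5)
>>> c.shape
(2, 23)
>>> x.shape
(29, 2, 11)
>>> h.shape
(5, 2, 11)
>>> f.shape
(2,)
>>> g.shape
(5, 29)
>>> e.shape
(11, 2, 29)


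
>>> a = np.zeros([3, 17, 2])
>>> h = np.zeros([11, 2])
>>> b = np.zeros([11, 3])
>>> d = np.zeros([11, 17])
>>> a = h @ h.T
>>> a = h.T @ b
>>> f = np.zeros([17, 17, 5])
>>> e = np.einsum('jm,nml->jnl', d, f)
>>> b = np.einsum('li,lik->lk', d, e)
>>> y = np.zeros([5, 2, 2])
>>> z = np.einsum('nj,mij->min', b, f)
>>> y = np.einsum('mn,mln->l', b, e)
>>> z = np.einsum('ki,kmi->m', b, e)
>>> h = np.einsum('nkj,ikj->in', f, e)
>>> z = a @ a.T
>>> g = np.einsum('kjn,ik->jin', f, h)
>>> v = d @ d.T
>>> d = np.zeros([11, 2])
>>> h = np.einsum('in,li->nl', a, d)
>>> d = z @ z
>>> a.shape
(2, 3)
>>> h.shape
(3, 11)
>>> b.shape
(11, 5)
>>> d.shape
(2, 2)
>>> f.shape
(17, 17, 5)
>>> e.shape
(11, 17, 5)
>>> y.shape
(17,)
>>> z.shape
(2, 2)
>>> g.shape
(17, 11, 5)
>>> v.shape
(11, 11)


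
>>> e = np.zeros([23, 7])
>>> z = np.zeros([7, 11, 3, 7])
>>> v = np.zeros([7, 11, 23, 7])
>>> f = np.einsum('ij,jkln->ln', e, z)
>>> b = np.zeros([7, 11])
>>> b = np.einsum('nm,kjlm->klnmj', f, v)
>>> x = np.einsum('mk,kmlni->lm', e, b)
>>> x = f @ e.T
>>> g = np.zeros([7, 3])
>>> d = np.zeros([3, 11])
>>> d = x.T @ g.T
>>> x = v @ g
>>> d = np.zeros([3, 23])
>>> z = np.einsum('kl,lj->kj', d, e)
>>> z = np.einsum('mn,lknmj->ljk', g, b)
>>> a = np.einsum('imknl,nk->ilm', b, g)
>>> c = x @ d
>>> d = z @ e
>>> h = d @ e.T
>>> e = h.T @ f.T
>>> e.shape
(23, 11, 3)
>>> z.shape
(7, 11, 23)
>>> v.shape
(7, 11, 23, 7)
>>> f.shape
(3, 7)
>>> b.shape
(7, 23, 3, 7, 11)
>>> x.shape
(7, 11, 23, 3)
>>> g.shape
(7, 3)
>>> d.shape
(7, 11, 7)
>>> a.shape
(7, 11, 23)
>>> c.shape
(7, 11, 23, 23)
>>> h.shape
(7, 11, 23)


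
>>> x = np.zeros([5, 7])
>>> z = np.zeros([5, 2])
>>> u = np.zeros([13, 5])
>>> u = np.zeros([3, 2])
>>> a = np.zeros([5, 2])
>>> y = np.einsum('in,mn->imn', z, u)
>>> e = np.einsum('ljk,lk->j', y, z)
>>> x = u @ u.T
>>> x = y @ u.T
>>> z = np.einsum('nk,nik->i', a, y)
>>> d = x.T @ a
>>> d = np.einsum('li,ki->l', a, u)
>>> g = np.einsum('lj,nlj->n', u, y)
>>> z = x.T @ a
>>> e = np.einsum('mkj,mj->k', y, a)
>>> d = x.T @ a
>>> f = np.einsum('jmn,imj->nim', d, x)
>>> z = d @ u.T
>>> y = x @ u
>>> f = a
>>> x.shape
(5, 3, 3)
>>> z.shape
(3, 3, 3)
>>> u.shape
(3, 2)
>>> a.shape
(5, 2)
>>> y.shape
(5, 3, 2)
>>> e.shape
(3,)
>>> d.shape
(3, 3, 2)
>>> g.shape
(5,)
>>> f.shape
(5, 2)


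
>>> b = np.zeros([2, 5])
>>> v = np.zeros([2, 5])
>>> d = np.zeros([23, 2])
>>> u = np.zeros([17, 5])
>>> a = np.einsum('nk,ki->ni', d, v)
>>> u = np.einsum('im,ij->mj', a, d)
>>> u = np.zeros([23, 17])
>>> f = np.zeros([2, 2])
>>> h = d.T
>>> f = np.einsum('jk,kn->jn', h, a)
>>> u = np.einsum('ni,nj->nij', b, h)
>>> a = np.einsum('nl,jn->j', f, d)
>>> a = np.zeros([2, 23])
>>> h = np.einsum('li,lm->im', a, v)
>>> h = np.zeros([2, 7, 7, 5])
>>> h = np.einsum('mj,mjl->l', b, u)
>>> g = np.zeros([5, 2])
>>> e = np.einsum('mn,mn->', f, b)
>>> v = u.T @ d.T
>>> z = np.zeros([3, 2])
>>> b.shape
(2, 5)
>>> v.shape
(23, 5, 23)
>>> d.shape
(23, 2)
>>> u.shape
(2, 5, 23)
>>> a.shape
(2, 23)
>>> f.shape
(2, 5)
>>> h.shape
(23,)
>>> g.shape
(5, 2)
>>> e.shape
()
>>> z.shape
(3, 2)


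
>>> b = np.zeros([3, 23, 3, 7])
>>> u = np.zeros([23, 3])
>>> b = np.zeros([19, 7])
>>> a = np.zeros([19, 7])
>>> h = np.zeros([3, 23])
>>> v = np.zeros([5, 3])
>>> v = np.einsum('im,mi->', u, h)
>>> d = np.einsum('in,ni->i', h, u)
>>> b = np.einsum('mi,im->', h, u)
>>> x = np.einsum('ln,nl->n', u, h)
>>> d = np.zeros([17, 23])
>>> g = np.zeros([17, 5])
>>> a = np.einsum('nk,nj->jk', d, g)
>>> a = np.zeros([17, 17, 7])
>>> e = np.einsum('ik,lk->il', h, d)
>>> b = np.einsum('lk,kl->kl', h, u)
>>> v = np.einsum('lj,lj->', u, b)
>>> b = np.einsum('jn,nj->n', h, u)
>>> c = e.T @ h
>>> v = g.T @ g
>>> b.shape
(23,)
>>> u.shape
(23, 3)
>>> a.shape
(17, 17, 7)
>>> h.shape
(3, 23)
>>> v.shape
(5, 5)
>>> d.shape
(17, 23)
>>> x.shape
(3,)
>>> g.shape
(17, 5)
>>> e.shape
(3, 17)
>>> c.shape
(17, 23)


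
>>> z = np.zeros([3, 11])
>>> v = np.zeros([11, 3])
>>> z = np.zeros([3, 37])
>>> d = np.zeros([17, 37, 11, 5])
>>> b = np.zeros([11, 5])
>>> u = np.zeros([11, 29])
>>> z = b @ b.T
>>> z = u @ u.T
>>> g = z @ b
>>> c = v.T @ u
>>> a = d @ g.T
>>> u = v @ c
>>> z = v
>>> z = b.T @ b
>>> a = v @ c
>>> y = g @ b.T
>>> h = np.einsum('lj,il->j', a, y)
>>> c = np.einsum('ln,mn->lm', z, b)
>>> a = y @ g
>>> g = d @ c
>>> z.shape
(5, 5)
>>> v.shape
(11, 3)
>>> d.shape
(17, 37, 11, 5)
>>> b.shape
(11, 5)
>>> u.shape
(11, 29)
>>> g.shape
(17, 37, 11, 11)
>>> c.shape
(5, 11)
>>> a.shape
(11, 5)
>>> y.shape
(11, 11)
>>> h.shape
(29,)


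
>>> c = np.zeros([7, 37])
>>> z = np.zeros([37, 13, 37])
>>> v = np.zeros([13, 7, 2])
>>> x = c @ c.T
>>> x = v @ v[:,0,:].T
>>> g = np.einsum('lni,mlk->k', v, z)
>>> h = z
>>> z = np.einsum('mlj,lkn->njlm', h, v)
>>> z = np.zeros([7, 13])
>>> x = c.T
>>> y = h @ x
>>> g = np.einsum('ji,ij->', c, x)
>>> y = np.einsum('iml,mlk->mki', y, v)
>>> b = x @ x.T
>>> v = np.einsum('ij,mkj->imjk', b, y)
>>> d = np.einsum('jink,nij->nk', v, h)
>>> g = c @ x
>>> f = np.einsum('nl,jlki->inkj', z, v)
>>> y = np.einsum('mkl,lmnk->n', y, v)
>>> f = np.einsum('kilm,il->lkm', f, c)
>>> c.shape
(7, 37)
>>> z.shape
(7, 13)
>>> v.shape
(37, 13, 37, 2)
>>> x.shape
(37, 7)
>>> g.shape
(7, 7)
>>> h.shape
(37, 13, 37)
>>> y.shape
(37,)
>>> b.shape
(37, 37)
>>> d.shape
(37, 2)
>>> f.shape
(37, 2, 37)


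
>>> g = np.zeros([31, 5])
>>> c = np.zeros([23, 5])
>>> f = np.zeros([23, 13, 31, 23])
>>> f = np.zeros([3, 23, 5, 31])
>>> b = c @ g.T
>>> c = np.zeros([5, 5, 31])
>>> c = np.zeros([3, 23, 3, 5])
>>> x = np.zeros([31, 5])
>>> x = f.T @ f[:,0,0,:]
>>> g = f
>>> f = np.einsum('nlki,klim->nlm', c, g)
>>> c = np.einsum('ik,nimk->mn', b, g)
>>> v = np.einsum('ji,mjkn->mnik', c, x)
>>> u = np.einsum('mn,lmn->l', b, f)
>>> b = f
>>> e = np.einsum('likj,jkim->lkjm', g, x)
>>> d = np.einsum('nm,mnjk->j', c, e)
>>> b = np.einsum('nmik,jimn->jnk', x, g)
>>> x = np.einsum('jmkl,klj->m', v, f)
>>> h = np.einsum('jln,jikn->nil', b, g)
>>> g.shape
(3, 23, 5, 31)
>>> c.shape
(5, 3)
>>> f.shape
(3, 23, 31)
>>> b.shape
(3, 31, 31)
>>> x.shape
(31,)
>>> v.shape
(31, 31, 3, 23)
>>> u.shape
(3,)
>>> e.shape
(3, 5, 31, 31)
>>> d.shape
(31,)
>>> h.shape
(31, 23, 31)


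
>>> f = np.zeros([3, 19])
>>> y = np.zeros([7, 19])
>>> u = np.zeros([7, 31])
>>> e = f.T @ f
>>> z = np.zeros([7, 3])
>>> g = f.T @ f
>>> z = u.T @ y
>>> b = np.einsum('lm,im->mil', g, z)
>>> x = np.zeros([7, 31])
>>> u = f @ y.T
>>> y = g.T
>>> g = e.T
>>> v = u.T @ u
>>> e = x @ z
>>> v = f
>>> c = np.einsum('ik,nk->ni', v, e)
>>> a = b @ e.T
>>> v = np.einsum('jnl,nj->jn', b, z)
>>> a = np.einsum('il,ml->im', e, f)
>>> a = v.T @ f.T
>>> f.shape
(3, 19)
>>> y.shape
(19, 19)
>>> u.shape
(3, 7)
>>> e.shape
(7, 19)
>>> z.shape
(31, 19)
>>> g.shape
(19, 19)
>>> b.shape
(19, 31, 19)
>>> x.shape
(7, 31)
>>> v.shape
(19, 31)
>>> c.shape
(7, 3)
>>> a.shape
(31, 3)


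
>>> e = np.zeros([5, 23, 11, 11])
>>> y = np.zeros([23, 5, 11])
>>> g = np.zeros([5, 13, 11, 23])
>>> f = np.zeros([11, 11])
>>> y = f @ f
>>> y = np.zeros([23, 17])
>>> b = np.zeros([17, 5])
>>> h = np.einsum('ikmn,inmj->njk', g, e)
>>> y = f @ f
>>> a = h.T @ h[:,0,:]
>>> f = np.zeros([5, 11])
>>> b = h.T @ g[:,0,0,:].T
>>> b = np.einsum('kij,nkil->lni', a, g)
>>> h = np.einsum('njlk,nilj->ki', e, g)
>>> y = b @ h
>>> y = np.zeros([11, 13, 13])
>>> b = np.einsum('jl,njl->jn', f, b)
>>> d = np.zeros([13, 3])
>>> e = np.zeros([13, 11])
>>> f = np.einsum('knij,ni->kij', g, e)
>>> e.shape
(13, 11)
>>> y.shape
(11, 13, 13)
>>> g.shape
(5, 13, 11, 23)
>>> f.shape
(5, 11, 23)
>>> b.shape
(5, 23)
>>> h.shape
(11, 13)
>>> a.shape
(13, 11, 13)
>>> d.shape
(13, 3)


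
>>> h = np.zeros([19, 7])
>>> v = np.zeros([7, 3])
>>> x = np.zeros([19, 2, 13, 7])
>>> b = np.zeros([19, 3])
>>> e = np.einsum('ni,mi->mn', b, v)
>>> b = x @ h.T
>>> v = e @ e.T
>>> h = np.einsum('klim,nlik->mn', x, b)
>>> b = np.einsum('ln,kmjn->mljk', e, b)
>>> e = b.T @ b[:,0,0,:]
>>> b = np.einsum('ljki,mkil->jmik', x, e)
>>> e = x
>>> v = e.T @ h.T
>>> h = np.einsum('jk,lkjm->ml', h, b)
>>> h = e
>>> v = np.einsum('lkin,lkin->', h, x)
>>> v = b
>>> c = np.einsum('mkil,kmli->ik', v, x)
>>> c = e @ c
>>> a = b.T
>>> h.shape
(19, 2, 13, 7)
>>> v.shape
(2, 19, 7, 13)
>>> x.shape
(19, 2, 13, 7)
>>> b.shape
(2, 19, 7, 13)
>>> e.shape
(19, 2, 13, 7)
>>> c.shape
(19, 2, 13, 19)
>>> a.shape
(13, 7, 19, 2)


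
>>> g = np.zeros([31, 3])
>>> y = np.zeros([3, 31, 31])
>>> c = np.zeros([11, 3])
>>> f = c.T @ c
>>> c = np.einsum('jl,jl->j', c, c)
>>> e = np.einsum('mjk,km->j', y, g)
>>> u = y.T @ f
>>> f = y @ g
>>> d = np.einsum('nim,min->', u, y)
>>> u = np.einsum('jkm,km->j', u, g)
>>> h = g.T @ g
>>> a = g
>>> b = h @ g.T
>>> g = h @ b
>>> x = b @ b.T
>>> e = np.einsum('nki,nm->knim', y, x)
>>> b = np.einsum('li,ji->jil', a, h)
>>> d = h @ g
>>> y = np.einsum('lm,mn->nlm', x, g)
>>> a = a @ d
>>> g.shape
(3, 31)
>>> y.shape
(31, 3, 3)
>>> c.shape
(11,)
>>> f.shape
(3, 31, 3)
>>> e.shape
(31, 3, 31, 3)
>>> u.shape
(31,)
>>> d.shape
(3, 31)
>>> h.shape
(3, 3)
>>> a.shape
(31, 31)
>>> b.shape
(3, 3, 31)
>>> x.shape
(3, 3)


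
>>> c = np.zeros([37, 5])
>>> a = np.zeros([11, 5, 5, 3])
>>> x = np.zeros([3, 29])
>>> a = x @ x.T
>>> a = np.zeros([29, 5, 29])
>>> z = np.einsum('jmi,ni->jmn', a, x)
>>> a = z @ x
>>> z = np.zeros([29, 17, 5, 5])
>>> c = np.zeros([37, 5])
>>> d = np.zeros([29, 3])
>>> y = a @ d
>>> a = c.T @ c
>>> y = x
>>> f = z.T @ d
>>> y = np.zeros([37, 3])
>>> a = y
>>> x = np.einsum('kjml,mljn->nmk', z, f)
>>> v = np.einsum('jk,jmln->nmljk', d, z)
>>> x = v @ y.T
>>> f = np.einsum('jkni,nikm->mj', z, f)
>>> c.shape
(37, 5)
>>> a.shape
(37, 3)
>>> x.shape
(5, 17, 5, 29, 37)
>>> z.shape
(29, 17, 5, 5)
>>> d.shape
(29, 3)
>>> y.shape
(37, 3)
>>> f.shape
(3, 29)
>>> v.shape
(5, 17, 5, 29, 3)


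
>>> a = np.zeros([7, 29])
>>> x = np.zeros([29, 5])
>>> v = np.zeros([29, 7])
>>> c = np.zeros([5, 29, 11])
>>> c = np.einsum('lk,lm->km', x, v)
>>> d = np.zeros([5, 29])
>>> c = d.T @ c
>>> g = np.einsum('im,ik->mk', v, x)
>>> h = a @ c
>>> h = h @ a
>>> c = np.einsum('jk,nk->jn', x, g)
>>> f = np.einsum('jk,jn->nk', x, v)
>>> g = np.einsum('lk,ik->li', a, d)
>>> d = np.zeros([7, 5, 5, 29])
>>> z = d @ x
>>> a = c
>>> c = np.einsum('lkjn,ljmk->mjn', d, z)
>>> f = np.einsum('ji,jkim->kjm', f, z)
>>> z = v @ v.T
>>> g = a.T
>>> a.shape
(29, 7)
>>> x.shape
(29, 5)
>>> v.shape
(29, 7)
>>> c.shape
(5, 5, 29)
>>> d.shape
(7, 5, 5, 29)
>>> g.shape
(7, 29)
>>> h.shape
(7, 29)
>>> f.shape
(5, 7, 5)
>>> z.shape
(29, 29)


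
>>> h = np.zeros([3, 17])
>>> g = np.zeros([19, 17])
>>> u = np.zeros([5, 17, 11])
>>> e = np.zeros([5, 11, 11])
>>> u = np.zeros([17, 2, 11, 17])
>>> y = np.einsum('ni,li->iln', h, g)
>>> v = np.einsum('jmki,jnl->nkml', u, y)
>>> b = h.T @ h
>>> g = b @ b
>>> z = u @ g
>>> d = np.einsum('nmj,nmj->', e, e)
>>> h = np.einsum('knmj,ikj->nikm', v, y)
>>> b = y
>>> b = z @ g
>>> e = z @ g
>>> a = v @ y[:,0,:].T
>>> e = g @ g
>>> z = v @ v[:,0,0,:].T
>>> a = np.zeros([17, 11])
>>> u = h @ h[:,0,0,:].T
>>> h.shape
(11, 17, 19, 2)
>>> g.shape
(17, 17)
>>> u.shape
(11, 17, 19, 11)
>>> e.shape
(17, 17)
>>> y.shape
(17, 19, 3)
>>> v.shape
(19, 11, 2, 3)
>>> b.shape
(17, 2, 11, 17)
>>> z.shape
(19, 11, 2, 19)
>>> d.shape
()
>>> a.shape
(17, 11)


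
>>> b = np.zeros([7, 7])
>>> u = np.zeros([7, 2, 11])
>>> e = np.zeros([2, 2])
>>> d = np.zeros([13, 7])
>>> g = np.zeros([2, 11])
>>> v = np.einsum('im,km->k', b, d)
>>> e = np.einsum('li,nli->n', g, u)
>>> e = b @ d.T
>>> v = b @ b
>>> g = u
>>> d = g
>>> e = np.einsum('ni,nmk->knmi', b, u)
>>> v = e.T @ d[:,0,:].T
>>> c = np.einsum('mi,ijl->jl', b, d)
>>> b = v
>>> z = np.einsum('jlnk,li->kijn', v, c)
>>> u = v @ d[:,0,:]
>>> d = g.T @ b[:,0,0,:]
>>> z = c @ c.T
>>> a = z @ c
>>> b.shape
(7, 2, 7, 7)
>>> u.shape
(7, 2, 7, 11)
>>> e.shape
(11, 7, 2, 7)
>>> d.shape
(11, 2, 7)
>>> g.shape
(7, 2, 11)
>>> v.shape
(7, 2, 7, 7)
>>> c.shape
(2, 11)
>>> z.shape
(2, 2)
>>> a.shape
(2, 11)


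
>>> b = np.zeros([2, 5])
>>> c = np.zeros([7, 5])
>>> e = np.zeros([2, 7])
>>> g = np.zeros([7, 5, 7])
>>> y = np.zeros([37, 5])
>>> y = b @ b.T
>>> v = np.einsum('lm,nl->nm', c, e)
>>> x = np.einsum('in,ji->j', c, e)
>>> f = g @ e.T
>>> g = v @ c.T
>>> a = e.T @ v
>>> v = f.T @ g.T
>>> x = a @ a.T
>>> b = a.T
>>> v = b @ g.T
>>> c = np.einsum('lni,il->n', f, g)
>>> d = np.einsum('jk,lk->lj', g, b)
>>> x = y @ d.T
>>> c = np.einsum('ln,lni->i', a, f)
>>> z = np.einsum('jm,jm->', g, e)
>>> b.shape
(5, 7)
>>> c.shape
(2,)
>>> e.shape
(2, 7)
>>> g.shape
(2, 7)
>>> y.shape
(2, 2)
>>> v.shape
(5, 2)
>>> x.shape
(2, 5)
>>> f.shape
(7, 5, 2)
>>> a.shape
(7, 5)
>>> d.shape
(5, 2)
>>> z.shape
()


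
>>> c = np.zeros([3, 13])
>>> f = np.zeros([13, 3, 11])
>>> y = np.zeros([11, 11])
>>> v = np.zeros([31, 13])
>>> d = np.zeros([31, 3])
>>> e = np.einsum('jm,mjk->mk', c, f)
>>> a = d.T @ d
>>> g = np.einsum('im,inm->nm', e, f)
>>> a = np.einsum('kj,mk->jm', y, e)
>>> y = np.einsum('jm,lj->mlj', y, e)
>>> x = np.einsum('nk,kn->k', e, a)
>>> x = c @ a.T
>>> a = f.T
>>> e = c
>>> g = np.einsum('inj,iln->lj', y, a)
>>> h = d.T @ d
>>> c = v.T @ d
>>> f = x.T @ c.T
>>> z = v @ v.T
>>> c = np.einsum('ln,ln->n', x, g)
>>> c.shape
(11,)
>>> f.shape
(11, 13)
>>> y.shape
(11, 13, 11)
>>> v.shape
(31, 13)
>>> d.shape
(31, 3)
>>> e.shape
(3, 13)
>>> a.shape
(11, 3, 13)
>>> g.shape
(3, 11)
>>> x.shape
(3, 11)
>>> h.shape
(3, 3)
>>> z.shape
(31, 31)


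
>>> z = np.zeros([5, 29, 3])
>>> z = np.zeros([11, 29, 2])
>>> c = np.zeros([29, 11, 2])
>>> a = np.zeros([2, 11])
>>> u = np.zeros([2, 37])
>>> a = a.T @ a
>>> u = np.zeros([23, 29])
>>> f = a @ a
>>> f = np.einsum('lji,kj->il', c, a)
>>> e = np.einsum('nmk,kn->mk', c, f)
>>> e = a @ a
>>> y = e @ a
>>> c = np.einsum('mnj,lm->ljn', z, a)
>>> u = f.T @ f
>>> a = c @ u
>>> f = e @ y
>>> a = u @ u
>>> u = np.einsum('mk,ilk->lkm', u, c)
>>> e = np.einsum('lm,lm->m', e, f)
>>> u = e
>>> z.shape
(11, 29, 2)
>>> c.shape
(11, 2, 29)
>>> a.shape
(29, 29)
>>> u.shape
(11,)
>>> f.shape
(11, 11)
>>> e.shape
(11,)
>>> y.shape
(11, 11)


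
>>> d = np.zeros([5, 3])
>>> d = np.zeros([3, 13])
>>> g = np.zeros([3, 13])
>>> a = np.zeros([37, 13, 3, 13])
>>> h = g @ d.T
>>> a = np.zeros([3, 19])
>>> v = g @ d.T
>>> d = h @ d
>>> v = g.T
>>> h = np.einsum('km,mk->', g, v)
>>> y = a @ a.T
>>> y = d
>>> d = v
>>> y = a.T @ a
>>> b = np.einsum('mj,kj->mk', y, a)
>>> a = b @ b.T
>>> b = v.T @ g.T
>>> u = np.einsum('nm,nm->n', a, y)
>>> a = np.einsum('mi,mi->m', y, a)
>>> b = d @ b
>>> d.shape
(13, 3)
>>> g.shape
(3, 13)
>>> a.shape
(19,)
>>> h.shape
()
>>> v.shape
(13, 3)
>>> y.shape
(19, 19)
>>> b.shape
(13, 3)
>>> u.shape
(19,)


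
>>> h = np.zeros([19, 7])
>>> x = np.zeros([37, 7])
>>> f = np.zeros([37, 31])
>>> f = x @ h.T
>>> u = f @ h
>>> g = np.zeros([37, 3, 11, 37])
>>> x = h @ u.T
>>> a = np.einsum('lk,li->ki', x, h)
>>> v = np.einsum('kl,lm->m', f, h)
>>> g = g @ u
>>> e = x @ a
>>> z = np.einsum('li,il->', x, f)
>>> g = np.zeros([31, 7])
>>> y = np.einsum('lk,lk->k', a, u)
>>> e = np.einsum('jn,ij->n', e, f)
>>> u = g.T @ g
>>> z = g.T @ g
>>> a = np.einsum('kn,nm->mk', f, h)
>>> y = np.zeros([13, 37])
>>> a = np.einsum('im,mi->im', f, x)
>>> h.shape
(19, 7)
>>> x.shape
(19, 37)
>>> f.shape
(37, 19)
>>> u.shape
(7, 7)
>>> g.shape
(31, 7)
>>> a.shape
(37, 19)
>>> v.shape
(7,)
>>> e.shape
(7,)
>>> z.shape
(7, 7)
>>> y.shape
(13, 37)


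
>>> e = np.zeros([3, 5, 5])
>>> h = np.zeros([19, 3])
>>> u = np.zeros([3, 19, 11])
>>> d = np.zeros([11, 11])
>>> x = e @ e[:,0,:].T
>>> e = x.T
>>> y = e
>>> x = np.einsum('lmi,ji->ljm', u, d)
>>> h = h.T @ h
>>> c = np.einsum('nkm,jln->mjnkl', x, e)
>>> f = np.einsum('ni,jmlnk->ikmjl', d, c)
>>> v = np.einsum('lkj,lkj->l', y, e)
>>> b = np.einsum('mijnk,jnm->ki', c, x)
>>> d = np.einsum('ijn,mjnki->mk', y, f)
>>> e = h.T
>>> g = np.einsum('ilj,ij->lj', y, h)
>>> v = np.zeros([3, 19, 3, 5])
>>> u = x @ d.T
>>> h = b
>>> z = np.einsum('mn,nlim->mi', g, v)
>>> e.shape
(3, 3)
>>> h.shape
(5, 3)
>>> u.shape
(3, 11, 11)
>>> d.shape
(11, 19)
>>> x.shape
(3, 11, 19)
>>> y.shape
(3, 5, 3)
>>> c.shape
(19, 3, 3, 11, 5)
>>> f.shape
(11, 5, 3, 19, 3)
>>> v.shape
(3, 19, 3, 5)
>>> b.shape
(5, 3)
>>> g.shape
(5, 3)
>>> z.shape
(5, 3)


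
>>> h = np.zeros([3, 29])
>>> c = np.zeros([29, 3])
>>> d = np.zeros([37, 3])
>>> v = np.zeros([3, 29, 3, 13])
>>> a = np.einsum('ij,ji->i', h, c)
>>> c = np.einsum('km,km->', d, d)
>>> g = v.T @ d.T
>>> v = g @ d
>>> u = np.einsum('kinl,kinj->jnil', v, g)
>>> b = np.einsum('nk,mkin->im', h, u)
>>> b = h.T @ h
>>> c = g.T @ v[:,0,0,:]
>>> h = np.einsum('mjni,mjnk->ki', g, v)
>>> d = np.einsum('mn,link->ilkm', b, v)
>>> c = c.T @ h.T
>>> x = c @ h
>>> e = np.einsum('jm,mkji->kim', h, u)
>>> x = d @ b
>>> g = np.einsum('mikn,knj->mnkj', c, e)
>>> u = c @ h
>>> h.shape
(3, 37)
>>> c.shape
(3, 3, 29, 3)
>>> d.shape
(3, 13, 3, 29)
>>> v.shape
(13, 3, 29, 3)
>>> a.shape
(3,)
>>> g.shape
(3, 3, 29, 37)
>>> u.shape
(3, 3, 29, 37)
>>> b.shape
(29, 29)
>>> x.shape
(3, 13, 3, 29)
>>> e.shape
(29, 3, 37)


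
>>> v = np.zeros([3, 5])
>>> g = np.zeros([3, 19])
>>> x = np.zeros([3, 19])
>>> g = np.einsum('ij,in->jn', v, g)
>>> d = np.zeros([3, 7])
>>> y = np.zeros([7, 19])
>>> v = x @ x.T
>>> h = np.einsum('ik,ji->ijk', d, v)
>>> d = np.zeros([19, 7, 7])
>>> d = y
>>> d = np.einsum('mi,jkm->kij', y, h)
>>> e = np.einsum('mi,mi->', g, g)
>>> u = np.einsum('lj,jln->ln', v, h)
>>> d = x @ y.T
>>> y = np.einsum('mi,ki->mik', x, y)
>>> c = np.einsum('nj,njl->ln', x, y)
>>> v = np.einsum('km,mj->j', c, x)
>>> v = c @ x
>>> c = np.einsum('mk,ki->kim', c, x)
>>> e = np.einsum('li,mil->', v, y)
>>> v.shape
(7, 19)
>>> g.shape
(5, 19)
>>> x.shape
(3, 19)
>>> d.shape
(3, 7)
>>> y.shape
(3, 19, 7)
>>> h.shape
(3, 3, 7)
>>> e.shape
()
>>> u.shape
(3, 7)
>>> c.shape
(3, 19, 7)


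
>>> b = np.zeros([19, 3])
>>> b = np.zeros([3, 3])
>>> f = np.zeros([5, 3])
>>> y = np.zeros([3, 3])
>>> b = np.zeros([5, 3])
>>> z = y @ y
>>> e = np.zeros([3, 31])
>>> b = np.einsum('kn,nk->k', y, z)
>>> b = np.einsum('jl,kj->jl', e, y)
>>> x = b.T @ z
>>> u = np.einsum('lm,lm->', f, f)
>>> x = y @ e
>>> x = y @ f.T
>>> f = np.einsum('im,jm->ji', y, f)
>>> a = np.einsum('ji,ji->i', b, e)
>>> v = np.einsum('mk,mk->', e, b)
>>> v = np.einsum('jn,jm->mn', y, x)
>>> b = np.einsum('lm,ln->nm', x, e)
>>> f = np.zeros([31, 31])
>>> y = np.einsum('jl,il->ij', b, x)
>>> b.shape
(31, 5)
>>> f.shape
(31, 31)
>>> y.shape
(3, 31)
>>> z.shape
(3, 3)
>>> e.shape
(3, 31)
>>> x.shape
(3, 5)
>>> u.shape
()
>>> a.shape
(31,)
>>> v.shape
(5, 3)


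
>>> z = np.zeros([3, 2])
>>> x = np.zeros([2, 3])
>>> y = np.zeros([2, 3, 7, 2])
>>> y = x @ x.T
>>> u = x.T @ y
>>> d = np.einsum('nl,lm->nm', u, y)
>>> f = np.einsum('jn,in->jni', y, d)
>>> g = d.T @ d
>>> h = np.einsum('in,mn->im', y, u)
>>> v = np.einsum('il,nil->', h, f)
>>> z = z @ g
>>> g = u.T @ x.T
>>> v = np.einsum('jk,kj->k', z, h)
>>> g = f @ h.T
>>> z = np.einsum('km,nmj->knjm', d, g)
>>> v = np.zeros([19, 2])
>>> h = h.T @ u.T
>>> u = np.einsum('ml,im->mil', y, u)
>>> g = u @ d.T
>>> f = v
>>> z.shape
(3, 2, 2, 2)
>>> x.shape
(2, 3)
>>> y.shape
(2, 2)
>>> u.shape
(2, 3, 2)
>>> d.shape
(3, 2)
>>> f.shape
(19, 2)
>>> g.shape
(2, 3, 3)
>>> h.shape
(3, 3)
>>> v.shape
(19, 2)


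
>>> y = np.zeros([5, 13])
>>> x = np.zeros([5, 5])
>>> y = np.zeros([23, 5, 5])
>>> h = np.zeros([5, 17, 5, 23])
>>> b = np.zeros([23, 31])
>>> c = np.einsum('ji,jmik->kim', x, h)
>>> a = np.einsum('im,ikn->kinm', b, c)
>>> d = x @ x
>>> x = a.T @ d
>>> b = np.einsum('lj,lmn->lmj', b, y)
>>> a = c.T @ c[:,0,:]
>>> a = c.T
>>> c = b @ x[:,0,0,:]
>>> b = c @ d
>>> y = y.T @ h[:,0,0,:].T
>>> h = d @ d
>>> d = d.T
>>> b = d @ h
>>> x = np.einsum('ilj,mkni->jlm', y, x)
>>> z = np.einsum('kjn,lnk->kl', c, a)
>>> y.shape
(5, 5, 5)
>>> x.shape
(5, 5, 31)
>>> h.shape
(5, 5)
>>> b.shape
(5, 5)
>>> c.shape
(23, 5, 5)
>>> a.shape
(17, 5, 23)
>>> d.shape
(5, 5)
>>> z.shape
(23, 17)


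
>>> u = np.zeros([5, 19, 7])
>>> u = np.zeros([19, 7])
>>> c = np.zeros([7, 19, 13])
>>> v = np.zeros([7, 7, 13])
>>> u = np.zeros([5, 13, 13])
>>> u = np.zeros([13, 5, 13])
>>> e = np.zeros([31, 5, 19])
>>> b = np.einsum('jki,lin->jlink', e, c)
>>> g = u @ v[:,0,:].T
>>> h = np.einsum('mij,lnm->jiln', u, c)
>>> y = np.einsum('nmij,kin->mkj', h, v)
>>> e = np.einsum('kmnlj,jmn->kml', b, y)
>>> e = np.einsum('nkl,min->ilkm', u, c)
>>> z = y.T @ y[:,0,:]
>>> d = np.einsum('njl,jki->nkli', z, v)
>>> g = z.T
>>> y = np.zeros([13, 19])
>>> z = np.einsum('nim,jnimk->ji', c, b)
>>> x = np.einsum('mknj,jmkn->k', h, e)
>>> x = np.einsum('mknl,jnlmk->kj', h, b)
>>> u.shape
(13, 5, 13)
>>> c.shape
(7, 19, 13)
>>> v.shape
(7, 7, 13)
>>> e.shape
(19, 13, 5, 7)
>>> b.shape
(31, 7, 19, 13, 5)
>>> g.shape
(19, 7, 19)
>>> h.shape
(13, 5, 7, 19)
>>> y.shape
(13, 19)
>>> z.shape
(31, 19)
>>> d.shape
(19, 7, 19, 13)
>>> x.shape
(5, 31)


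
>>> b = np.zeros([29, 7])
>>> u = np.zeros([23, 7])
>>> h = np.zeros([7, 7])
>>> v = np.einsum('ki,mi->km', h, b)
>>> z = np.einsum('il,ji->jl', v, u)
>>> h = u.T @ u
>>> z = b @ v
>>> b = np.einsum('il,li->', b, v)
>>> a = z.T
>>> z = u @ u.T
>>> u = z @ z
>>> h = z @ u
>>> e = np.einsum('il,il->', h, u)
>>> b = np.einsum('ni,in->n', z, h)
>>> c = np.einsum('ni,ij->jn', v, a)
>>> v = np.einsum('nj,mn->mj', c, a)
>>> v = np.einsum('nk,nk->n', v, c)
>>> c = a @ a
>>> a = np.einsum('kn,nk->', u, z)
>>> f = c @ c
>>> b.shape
(23,)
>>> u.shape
(23, 23)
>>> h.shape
(23, 23)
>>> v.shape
(29,)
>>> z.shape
(23, 23)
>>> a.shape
()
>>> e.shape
()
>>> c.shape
(29, 29)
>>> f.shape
(29, 29)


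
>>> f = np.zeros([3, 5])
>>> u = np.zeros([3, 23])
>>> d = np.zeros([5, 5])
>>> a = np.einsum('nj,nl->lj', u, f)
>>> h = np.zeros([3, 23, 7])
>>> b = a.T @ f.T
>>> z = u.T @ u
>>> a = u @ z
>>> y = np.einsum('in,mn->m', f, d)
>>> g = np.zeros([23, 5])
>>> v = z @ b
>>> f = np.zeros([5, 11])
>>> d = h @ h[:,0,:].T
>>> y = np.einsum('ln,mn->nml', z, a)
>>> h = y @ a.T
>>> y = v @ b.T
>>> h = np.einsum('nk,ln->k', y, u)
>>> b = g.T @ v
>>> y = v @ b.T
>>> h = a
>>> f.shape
(5, 11)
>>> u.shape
(3, 23)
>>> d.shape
(3, 23, 3)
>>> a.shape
(3, 23)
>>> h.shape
(3, 23)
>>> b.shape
(5, 3)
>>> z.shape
(23, 23)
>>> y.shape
(23, 5)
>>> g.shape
(23, 5)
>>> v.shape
(23, 3)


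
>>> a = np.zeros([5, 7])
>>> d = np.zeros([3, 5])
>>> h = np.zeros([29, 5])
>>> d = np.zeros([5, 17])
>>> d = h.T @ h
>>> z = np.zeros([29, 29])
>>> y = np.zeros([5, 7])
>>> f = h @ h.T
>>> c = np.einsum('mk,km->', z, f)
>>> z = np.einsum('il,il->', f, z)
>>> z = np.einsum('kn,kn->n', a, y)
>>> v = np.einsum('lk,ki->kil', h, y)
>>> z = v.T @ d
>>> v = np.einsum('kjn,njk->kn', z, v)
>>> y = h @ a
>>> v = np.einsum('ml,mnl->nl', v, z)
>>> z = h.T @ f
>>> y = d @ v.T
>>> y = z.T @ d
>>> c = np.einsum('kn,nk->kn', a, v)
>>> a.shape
(5, 7)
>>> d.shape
(5, 5)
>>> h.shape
(29, 5)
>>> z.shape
(5, 29)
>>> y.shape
(29, 5)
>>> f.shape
(29, 29)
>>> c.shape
(5, 7)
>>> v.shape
(7, 5)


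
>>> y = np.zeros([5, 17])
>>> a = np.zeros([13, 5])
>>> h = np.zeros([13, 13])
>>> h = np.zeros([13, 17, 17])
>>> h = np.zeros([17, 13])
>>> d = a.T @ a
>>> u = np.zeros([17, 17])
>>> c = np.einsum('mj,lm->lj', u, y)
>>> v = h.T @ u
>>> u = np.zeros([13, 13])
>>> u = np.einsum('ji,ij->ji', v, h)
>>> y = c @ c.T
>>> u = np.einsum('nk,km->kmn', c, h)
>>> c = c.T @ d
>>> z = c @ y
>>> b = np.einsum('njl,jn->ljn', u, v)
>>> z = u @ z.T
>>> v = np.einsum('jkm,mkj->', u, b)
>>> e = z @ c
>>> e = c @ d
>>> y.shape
(5, 5)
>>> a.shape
(13, 5)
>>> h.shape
(17, 13)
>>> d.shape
(5, 5)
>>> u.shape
(17, 13, 5)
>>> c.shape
(17, 5)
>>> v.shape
()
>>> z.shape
(17, 13, 17)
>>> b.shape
(5, 13, 17)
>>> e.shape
(17, 5)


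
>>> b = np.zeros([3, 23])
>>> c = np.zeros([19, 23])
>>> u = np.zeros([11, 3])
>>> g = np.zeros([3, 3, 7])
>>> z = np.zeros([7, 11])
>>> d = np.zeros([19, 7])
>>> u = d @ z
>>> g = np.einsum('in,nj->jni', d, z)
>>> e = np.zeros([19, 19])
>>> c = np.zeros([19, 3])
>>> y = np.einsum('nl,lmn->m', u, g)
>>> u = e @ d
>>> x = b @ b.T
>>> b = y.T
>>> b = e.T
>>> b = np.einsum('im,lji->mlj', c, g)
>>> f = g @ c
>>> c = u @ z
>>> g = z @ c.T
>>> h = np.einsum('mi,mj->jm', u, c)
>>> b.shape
(3, 11, 7)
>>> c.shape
(19, 11)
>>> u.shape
(19, 7)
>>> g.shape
(7, 19)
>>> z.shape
(7, 11)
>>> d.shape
(19, 7)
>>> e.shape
(19, 19)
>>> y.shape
(7,)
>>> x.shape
(3, 3)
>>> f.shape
(11, 7, 3)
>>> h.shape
(11, 19)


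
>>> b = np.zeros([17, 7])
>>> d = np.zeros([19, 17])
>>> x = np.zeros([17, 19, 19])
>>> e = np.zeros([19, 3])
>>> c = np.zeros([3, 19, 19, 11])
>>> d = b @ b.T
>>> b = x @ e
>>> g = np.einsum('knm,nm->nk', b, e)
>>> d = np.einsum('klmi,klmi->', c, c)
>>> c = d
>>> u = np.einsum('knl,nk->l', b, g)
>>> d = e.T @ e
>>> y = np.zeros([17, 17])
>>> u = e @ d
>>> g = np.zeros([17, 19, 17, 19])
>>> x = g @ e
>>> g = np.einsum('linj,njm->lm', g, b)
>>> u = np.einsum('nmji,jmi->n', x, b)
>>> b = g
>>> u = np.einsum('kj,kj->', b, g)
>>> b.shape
(17, 3)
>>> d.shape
(3, 3)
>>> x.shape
(17, 19, 17, 3)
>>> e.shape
(19, 3)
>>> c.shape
()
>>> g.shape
(17, 3)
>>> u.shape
()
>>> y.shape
(17, 17)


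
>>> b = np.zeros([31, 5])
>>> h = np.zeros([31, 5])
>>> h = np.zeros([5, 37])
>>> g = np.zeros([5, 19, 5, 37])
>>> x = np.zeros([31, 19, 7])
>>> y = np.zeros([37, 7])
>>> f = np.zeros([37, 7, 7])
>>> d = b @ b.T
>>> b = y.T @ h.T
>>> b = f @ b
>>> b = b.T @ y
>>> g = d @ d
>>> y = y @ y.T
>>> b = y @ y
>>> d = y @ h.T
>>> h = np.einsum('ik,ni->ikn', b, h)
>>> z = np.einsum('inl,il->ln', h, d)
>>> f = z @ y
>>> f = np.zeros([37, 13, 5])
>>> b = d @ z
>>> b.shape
(37, 37)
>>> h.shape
(37, 37, 5)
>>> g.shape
(31, 31)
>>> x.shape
(31, 19, 7)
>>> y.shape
(37, 37)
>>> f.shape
(37, 13, 5)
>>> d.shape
(37, 5)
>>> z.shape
(5, 37)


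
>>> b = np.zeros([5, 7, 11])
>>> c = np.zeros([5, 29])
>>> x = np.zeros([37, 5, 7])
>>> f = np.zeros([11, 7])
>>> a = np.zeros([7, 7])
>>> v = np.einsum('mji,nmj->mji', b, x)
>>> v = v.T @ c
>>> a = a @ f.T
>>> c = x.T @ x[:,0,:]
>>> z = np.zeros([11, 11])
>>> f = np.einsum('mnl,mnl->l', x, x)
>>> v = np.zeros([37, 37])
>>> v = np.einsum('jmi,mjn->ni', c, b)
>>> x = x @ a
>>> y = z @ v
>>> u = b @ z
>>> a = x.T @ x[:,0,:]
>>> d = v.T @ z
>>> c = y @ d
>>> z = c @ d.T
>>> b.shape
(5, 7, 11)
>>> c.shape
(11, 11)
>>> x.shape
(37, 5, 11)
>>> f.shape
(7,)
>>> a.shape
(11, 5, 11)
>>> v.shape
(11, 7)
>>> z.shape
(11, 7)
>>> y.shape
(11, 7)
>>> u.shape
(5, 7, 11)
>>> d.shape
(7, 11)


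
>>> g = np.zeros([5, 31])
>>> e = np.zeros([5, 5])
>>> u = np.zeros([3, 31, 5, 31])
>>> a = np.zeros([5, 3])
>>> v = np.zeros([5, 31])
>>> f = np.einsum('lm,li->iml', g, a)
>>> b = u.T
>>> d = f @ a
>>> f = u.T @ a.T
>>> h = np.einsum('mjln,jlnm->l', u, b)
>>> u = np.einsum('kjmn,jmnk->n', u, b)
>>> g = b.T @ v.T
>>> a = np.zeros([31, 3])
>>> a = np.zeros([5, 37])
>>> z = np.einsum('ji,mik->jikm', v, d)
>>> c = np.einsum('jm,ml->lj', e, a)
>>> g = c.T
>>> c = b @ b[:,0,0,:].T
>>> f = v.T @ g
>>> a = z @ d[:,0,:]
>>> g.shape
(5, 37)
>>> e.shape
(5, 5)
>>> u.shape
(31,)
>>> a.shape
(5, 31, 3, 3)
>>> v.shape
(5, 31)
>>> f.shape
(31, 37)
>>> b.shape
(31, 5, 31, 3)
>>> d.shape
(3, 31, 3)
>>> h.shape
(5,)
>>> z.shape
(5, 31, 3, 3)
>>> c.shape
(31, 5, 31, 31)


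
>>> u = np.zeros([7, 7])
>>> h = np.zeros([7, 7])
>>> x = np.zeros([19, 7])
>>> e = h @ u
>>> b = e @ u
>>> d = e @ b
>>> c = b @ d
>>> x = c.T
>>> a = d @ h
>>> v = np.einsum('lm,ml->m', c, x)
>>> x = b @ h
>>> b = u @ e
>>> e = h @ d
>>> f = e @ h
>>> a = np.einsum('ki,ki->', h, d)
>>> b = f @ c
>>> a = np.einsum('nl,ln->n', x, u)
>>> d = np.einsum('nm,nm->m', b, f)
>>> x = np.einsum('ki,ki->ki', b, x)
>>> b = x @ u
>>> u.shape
(7, 7)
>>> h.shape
(7, 7)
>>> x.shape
(7, 7)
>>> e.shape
(7, 7)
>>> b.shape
(7, 7)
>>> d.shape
(7,)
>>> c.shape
(7, 7)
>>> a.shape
(7,)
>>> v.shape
(7,)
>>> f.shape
(7, 7)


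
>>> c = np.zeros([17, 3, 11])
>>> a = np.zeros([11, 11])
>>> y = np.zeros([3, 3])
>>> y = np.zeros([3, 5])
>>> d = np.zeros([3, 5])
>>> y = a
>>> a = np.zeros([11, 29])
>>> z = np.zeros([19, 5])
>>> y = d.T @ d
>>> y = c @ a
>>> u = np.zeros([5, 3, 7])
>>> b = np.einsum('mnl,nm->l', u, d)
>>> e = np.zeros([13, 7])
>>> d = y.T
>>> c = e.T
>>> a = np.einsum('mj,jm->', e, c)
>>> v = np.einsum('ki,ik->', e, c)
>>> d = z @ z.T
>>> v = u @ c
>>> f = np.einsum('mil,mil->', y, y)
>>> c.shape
(7, 13)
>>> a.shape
()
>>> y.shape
(17, 3, 29)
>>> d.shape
(19, 19)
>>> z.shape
(19, 5)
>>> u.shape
(5, 3, 7)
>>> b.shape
(7,)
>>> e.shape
(13, 7)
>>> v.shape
(5, 3, 13)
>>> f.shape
()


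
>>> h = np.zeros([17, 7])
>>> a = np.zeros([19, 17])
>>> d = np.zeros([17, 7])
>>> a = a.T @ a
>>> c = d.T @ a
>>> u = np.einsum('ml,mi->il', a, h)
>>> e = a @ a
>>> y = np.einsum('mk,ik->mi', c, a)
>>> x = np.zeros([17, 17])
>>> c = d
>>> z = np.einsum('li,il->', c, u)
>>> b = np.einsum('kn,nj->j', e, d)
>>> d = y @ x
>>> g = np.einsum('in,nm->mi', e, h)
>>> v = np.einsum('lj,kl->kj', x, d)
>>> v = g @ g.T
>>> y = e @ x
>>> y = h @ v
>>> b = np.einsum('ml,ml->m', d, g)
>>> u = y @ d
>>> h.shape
(17, 7)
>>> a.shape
(17, 17)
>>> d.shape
(7, 17)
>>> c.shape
(17, 7)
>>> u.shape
(17, 17)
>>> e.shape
(17, 17)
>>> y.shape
(17, 7)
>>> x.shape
(17, 17)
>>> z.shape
()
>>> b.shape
(7,)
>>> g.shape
(7, 17)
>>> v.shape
(7, 7)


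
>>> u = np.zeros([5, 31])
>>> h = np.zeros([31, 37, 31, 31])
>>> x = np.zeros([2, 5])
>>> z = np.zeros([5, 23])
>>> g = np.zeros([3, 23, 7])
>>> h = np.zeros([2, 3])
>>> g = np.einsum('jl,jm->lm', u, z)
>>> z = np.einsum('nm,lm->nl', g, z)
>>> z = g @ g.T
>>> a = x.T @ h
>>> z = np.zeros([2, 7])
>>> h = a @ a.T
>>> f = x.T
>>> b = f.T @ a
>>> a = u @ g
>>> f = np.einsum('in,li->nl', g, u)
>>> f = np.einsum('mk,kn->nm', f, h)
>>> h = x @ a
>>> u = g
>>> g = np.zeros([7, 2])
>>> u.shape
(31, 23)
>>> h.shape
(2, 23)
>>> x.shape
(2, 5)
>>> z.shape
(2, 7)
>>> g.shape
(7, 2)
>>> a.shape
(5, 23)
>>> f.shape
(5, 23)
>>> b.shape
(2, 3)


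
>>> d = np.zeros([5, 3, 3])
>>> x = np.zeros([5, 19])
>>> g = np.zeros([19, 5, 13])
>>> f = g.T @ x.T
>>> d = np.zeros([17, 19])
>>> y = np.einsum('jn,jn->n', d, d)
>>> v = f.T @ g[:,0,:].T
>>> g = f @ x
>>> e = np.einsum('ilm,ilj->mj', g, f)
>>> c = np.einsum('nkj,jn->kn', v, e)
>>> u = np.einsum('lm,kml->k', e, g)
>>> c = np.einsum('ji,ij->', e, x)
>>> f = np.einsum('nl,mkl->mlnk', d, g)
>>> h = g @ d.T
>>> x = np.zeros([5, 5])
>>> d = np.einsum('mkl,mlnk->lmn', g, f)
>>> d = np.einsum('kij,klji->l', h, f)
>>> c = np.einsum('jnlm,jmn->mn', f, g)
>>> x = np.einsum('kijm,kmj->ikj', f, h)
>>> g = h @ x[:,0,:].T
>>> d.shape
(19,)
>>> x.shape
(19, 13, 17)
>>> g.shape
(13, 5, 19)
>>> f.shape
(13, 19, 17, 5)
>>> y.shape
(19,)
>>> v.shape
(5, 5, 19)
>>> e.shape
(19, 5)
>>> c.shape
(5, 19)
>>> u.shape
(13,)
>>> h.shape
(13, 5, 17)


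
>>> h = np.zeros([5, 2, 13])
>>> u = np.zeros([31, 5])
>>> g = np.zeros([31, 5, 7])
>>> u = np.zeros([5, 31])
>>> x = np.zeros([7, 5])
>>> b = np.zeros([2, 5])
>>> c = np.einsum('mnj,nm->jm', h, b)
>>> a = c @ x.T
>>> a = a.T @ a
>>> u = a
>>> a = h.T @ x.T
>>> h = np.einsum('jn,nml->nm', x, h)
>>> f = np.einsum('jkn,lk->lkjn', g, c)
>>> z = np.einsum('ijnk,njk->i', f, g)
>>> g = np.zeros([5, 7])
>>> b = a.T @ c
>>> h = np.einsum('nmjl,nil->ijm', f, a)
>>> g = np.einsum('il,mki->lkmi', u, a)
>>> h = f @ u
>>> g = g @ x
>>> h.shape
(13, 5, 31, 7)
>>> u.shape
(7, 7)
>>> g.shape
(7, 2, 13, 5)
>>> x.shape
(7, 5)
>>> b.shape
(7, 2, 5)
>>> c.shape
(13, 5)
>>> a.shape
(13, 2, 7)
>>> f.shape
(13, 5, 31, 7)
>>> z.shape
(13,)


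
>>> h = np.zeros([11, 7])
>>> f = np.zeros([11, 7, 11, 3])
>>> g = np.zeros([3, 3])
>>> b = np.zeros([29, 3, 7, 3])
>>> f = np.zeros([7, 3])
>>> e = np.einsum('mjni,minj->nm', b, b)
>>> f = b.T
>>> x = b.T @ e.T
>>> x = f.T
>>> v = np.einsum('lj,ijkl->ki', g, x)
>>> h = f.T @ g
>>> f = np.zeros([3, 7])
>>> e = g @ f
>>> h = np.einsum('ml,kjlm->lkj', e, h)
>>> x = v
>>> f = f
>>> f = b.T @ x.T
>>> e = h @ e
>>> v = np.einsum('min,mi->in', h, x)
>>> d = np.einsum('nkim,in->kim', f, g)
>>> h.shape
(7, 29, 3)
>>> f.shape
(3, 7, 3, 7)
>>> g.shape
(3, 3)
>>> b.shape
(29, 3, 7, 3)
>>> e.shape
(7, 29, 7)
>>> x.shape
(7, 29)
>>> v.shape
(29, 3)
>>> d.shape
(7, 3, 7)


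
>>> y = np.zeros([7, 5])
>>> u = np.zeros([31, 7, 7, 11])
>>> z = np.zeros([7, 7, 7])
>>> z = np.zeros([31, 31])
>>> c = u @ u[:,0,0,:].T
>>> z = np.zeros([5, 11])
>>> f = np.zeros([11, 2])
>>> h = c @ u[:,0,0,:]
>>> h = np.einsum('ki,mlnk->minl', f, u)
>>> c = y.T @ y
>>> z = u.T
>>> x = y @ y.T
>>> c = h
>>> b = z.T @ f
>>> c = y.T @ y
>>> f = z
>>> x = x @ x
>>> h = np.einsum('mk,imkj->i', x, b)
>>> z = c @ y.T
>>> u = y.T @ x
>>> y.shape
(7, 5)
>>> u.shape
(5, 7)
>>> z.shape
(5, 7)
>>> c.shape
(5, 5)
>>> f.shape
(11, 7, 7, 31)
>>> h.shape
(31,)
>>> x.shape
(7, 7)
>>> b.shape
(31, 7, 7, 2)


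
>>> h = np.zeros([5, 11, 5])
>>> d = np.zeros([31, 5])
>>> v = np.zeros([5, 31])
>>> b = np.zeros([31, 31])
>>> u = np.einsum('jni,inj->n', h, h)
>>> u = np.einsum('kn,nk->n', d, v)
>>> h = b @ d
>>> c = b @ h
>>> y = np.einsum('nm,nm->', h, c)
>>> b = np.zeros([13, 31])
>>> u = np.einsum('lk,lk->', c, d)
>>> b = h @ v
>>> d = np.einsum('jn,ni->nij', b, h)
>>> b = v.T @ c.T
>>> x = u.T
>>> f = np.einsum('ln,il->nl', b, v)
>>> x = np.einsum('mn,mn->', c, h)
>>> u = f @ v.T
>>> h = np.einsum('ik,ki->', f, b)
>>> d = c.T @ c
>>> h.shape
()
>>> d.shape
(5, 5)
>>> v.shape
(5, 31)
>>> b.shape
(31, 31)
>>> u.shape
(31, 5)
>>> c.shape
(31, 5)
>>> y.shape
()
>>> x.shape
()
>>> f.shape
(31, 31)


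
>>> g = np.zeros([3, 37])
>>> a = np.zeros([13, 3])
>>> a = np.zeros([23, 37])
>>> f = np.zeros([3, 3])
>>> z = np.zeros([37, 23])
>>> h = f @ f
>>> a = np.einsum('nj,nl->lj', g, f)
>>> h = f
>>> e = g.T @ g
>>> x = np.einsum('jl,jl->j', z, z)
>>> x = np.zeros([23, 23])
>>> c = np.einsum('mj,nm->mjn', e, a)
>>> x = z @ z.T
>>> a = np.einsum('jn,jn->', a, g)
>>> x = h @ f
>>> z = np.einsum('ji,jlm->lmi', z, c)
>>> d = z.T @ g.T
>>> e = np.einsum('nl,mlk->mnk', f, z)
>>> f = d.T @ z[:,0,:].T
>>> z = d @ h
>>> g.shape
(3, 37)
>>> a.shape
()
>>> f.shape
(3, 3, 37)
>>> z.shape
(23, 3, 3)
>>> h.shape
(3, 3)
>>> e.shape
(37, 3, 23)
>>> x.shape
(3, 3)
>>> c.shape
(37, 37, 3)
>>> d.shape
(23, 3, 3)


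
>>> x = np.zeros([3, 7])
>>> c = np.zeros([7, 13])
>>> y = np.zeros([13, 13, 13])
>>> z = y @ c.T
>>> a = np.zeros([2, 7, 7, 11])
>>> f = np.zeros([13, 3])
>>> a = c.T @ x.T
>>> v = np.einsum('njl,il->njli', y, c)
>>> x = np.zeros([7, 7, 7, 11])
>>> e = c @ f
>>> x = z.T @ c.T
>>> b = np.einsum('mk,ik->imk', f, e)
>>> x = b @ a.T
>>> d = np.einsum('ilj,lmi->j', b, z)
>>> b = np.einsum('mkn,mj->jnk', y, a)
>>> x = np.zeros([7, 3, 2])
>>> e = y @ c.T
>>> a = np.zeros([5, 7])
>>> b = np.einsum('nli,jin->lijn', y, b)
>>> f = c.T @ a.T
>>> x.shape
(7, 3, 2)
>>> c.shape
(7, 13)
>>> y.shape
(13, 13, 13)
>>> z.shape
(13, 13, 7)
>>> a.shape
(5, 7)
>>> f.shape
(13, 5)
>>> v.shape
(13, 13, 13, 7)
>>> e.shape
(13, 13, 7)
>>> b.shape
(13, 13, 3, 13)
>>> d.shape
(3,)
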